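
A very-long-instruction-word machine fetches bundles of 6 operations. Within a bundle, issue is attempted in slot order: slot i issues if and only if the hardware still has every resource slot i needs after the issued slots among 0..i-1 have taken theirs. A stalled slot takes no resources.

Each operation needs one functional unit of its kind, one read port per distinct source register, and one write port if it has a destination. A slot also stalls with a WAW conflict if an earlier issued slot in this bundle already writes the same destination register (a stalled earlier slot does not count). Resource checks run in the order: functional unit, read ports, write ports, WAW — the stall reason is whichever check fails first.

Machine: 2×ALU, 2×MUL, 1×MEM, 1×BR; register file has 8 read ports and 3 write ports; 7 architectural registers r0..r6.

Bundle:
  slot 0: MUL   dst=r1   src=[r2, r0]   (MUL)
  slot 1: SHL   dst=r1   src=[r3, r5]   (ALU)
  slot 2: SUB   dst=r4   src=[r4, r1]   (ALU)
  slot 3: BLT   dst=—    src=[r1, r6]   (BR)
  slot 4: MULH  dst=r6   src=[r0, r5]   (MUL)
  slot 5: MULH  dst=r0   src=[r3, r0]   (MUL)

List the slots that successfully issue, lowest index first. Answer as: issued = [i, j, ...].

#0 MUL src=r2,r0 dispatched  <A:2 Mu:1 Ld:1 B:1 rd:6 wr:2>
#1 ALU src=r3,r5 held:WAW  <A:2 Mu:1 Ld:1 B:1 rd:6 wr:2>
#2 ALU src=r4,r1 dispatched  <A:1 Mu:1 Ld:1 B:1 rd:4 wr:1>
#3 BR src=r1,r6 dispatched  <A:1 Mu:1 Ld:1 B:0 rd:2 wr:1>
#4 MUL src=r0,r5 dispatched  <A:1 Mu:0 Ld:1 B:0 rd:0 wr:0>
#5 MUL src=r3,r0 held:FU  <A:1 Mu:0 Ld:1 B:0 rd:0 wr:0>

issued = [0, 2, 3, 4]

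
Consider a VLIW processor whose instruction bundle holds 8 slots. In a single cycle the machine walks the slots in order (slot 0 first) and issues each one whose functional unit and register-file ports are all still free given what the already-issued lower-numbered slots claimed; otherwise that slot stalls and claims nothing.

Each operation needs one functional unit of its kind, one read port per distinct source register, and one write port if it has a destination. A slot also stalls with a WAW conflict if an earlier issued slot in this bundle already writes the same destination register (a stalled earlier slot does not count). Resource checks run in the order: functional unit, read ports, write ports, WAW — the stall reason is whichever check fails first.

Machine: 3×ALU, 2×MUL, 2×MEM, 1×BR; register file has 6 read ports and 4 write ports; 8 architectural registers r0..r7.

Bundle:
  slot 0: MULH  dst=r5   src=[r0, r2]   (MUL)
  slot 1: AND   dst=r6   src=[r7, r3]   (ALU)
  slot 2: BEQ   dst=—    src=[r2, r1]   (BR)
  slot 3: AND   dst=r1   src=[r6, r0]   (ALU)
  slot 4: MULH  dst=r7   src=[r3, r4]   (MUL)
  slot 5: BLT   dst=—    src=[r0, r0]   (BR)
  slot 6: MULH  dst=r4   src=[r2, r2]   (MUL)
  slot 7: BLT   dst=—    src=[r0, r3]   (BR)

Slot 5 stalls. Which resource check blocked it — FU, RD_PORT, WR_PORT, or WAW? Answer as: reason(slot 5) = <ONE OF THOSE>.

reason(slot 5) = FU

(0) want 1×MUL +2rd +1wr — yes → AL3|MU1|ME2|BR1|rd4|wr3
(1) want 1×ALU +2rd +1wr — yes → AL2|MU1|ME2|BR1|rd2|wr2
(2) want 1×BR +2rd +0wr — yes → AL2|MU1|ME2|BR0|rd0|wr2
(3) want 1×ALU +2rd +1wr — RD_PORT → AL2|MU1|ME2|BR0|rd0|wr2
(4) want 1×MUL +2rd +1wr — RD_PORT → AL2|MU1|ME2|BR0|rd0|wr2
(5) want 1×BR +1rd +0wr — FU → AL2|MU1|ME2|BR0|rd0|wr2
(6) want 1×MUL +1rd +1wr — RD_PORT → AL2|MU1|ME2|BR0|rd0|wr2
(7) want 1×BR +2rd +0wr — FU → AL2|MU1|ME2|BR0|rd0|wr2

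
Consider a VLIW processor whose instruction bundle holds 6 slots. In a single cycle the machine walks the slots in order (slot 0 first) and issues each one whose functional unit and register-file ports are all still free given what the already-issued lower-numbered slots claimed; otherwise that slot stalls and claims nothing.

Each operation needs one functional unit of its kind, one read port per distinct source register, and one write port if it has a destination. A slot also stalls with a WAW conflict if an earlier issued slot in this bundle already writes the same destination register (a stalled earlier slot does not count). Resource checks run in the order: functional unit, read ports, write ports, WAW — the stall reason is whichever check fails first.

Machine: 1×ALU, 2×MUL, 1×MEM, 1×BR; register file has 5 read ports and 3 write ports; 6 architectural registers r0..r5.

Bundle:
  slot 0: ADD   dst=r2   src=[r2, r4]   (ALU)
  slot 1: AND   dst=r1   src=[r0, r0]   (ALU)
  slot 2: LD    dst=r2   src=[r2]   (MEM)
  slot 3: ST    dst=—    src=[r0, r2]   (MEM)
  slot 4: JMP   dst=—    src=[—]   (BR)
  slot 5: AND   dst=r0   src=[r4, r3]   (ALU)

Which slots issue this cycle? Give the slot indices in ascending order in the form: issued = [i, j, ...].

#0 ALU src=r2,r4 dispatched  <A:0 Mu:2 Ld:1 B:1 rd:3 wr:2>
#1 ALU src=r0,r0 held:FU  <A:0 Mu:2 Ld:1 B:1 rd:3 wr:2>
#2 MEM src=r2 held:WAW  <A:0 Mu:2 Ld:1 B:1 rd:3 wr:2>
#3 MEM src=r0,r2 dispatched  <A:0 Mu:2 Ld:0 B:1 rd:1 wr:2>
#4 BR src=- dispatched  <A:0 Mu:2 Ld:0 B:0 rd:1 wr:2>
#5 ALU src=r4,r3 held:FU  <A:0 Mu:2 Ld:0 B:0 rd:1 wr:2>

issued = [0, 3, 4]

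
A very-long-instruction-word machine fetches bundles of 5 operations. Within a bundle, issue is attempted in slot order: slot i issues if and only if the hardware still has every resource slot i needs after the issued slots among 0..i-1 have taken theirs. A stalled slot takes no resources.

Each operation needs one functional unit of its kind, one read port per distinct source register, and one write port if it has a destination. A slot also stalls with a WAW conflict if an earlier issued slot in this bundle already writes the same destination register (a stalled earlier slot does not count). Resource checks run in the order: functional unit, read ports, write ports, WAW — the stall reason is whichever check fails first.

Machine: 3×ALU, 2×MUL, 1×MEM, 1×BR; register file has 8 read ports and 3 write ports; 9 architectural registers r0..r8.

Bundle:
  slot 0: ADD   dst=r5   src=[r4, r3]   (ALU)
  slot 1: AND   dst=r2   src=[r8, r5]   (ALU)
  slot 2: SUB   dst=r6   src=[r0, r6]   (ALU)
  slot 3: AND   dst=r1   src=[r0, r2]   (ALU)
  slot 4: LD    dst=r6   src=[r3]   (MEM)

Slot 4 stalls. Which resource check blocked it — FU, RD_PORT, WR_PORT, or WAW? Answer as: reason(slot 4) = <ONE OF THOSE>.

(0) want 1×ALU +2rd +1wr — yes → AL2|MU2|ME1|BR1|rd6|wr2
(1) want 1×ALU +2rd +1wr — yes → AL1|MU2|ME1|BR1|rd4|wr1
(2) want 1×ALU +2rd +1wr — yes → AL0|MU2|ME1|BR1|rd2|wr0
(3) want 1×ALU +2rd +1wr — FU → AL0|MU2|ME1|BR1|rd2|wr0
(4) want 1×MEM +1rd +1wr — WR_PORT → AL0|MU2|ME1|BR1|rd2|wr0

reason(slot 4) = WR_PORT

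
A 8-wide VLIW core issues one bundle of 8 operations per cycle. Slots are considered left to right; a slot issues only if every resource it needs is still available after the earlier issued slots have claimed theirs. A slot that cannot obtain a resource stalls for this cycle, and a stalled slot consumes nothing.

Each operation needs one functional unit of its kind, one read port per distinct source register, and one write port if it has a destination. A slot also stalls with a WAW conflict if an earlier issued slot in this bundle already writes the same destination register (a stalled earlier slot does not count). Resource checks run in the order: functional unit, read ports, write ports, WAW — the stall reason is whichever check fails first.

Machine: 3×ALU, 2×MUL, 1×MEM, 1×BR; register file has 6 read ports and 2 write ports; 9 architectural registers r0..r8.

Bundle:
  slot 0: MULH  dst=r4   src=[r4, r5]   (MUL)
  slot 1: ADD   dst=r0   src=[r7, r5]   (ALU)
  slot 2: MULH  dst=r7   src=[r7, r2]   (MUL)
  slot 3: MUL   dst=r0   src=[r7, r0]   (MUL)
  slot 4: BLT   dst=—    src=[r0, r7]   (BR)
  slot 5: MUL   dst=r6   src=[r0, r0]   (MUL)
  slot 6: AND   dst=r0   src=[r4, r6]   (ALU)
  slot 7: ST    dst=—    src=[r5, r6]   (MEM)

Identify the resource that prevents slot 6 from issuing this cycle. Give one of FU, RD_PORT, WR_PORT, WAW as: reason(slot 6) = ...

#0 MUL src=r4,r5 dispatched  <A:3 Mu:1 Ld:1 B:1 rd:4 wr:1>
#1 ALU src=r7,r5 dispatched  <A:2 Mu:1 Ld:1 B:1 rd:2 wr:0>
#2 MUL src=r7,r2 held:WR_PORT  <A:2 Mu:1 Ld:1 B:1 rd:2 wr:0>
#3 MUL src=r7,r0 held:WR_PORT  <A:2 Mu:1 Ld:1 B:1 rd:2 wr:0>
#4 BR src=r0,r7 dispatched  <A:2 Mu:1 Ld:1 B:0 rd:0 wr:0>
#5 MUL src=r0,r0 held:RD_PORT  <A:2 Mu:1 Ld:1 B:0 rd:0 wr:0>
#6 ALU src=r4,r6 held:RD_PORT  <A:2 Mu:1 Ld:1 B:0 rd:0 wr:0>
#7 MEM src=r5,r6 held:RD_PORT  <A:2 Mu:1 Ld:1 B:0 rd:0 wr:0>

reason(slot 6) = RD_PORT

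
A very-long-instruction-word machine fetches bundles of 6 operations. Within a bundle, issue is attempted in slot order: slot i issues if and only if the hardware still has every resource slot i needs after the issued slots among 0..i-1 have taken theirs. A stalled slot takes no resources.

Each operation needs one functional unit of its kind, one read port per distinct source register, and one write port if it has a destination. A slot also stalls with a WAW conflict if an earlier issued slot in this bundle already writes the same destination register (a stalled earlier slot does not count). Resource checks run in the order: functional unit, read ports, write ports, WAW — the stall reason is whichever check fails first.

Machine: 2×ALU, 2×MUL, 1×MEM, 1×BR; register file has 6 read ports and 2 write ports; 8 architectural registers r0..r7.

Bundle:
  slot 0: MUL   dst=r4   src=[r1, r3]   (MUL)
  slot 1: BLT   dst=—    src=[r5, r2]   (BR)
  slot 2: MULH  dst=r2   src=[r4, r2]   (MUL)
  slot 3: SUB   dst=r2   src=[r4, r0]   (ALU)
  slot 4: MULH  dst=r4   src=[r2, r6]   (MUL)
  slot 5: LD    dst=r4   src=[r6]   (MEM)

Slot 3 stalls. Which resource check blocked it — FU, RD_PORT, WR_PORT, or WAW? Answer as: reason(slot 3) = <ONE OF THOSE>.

reason(slot 3) = RD_PORT

(0) want 1×MUL +2rd +1wr — yes → AL2|MU1|ME1|BR1|rd4|wr1
(1) want 1×BR +2rd +0wr — yes → AL2|MU1|ME1|BR0|rd2|wr1
(2) want 1×MUL +2rd +1wr — yes → AL2|MU0|ME1|BR0|rd0|wr0
(3) want 1×ALU +2rd +1wr — RD_PORT → AL2|MU0|ME1|BR0|rd0|wr0
(4) want 1×MUL +2rd +1wr — FU → AL2|MU0|ME1|BR0|rd0|wr0
(5) want 1×MEM +1rd +1wr — RD_PORT → AL2|MU0|ME1|BR0|rd0|wr0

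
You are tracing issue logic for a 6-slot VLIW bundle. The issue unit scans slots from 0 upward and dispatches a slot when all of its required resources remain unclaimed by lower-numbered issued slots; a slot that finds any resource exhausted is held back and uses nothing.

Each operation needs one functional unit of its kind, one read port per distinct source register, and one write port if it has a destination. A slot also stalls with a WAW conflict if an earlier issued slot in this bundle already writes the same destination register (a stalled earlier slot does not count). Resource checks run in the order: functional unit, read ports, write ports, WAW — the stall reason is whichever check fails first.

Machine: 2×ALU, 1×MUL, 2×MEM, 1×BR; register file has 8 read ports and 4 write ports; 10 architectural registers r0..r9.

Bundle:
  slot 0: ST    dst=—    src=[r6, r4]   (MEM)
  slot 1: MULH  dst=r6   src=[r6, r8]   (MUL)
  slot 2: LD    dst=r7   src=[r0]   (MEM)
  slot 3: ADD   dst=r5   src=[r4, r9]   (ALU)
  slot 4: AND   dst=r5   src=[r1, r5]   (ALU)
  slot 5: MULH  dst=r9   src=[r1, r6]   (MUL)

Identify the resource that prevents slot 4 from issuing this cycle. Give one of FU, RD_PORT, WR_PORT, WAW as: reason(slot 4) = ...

reason(slot 4) = RD_PORT

  0. MEM ⇒ go  {2A/1Mu/1Ld/1B | 6r 4w}
  1. MUL→r6 ⇒ go  {2A/0Mu/1Ld/1B | 4r 3w}
  2. MEM→r7 ⇒ go  {2A/0Mu/0Ld/1B | 3r 2w}
  3. ALU→r5 ⇒ go  {1A/0Mu/0Ld/1B | 1r 1w}
  4. ALU→r5 ⇒ no(RD_PORT)  {1A/0Mu/0Ld/1B | 1r 1w}
  5. MUL→r9 ⇒ no(FU)  {1A/0Mu/0Ld/1B | 1r 1w}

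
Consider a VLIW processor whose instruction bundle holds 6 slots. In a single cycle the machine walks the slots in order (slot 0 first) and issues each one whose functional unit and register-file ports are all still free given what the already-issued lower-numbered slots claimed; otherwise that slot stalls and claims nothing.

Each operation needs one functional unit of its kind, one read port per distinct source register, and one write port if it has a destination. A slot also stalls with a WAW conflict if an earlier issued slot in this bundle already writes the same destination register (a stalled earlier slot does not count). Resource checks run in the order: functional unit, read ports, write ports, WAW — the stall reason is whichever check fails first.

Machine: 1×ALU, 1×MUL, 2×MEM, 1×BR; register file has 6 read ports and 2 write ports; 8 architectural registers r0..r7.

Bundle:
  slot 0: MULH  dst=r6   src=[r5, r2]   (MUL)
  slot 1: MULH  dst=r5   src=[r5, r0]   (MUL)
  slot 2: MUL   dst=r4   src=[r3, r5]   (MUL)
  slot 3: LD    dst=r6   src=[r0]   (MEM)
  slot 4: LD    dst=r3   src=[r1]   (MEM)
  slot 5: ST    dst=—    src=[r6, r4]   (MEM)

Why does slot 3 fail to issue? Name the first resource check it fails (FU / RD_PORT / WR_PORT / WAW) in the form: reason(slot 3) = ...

  0. MUL→r6 ⇒ go  {1A/0Mu/2Ld/1B | 4r 1w}
  1. MUL→r5 ⇒ no(FU)  {1A/0Mu/2Ld/1B | 4r 1w}
  2. MUL→r4 ⇒ no(FU)  {1A/0Mu/2Ld/1B | 4r 1w}
  3. MEM→r6 ⇒ no(WAW)  {1A/0Mu/2Ld/1B | 4r 1w}
  4. MEM→r3 ⇒ go  {1A/0Mu/1Ld/1B | 3r 0w}
  5. MEM ⇒ go  {1A/0Mu/0Ld/1B | 1r 0w}

reason(slot 3) = WAW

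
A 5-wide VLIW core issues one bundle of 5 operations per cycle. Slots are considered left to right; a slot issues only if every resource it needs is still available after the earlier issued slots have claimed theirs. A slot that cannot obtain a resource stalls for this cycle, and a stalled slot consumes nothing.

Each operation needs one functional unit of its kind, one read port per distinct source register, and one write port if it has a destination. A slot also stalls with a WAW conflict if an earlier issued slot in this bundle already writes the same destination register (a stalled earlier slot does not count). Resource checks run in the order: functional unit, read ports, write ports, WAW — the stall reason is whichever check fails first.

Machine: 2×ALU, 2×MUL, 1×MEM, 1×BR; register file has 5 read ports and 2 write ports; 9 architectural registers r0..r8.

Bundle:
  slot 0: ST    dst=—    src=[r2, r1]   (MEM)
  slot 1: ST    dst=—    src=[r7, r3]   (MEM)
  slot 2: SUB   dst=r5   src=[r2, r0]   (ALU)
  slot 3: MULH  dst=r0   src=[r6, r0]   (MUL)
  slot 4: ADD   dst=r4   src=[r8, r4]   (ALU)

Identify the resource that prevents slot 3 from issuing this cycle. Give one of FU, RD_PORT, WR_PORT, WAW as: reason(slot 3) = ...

reason(slot 3) = RD_PORT

#0 MEM src=r2,r1 dispatched  <A:2 Mu:2 Ld:0 B:1 rd:3 wr:2>
#1 MEM src=r7,r3 held:FU  <A:2 Mu:2 Ld:0 B:1 rd:3 wr:2>
#2 ALU src=r2,r0 dispatched  <A:1 Mu:2 Ld:0 B:1 rd:1 wr:1>
#3 MUL src=r6,r0 held:RD_PORT  <A:1 Mu:2 Ld:0 B:1 rd:1 wr:1>
#4 ALU src=r8,r4 held:RD_PORT  <A:1 Mu:2 Ld:0 B:1 rd:1 wr:1>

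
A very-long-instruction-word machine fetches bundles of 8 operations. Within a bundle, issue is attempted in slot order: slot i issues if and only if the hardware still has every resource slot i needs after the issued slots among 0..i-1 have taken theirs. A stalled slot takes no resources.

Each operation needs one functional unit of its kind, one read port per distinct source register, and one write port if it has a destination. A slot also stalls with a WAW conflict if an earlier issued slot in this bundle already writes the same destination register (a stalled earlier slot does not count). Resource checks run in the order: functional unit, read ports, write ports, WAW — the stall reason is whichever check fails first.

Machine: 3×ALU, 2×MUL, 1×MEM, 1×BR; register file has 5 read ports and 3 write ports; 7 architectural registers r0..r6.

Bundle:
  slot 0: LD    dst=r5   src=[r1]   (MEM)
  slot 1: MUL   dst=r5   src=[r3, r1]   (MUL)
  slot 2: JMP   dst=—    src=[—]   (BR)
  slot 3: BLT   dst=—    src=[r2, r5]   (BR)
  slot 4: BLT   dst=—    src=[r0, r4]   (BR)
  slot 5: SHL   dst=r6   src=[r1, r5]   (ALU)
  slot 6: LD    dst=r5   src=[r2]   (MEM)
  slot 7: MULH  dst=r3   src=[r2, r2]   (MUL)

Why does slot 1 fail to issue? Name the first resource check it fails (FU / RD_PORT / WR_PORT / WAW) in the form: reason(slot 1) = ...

reason(slot 1) = WAW

[0] MEM needs rd=1 wr=1: ok; after: ALU=3 MUL=2 MEM=0 BR=1, R=4, W=2
[1] MUL needs rd=2 wr=1: WAW; after: ALU=3 MUL=2 MEM=0 BR=1, R=4, W=2
[2] BR needs rd=0 wr=0: ok; after: ALU=3 MUL=2 MEM=0 BR=0, R=4, W=2
[3] BR needs rd=2 wr=0: FU; after: ALU=3 MUL=2 MEM=0 BR=0, R=4, W=2
[4] BR needs rd=2 wr=0: FU; after: ALU=3 MUL=2 MEM=0 BR=0, R=4, W=2
[5] ALU needs rd=2 wr=1: ok; after: ALU=2 MUL=2 MEM=0 BR=0, R=2, W=1
[6] MEM needs rd=1 wr=1: FU; after: ALU=2 MUL=2 MEM=0 BR=0, R=2, W=1
[7] MUL needs rd=1 wr=1: ok; after: ALU=2 MUL=1 MEM=0 BR=0, R=1, W=0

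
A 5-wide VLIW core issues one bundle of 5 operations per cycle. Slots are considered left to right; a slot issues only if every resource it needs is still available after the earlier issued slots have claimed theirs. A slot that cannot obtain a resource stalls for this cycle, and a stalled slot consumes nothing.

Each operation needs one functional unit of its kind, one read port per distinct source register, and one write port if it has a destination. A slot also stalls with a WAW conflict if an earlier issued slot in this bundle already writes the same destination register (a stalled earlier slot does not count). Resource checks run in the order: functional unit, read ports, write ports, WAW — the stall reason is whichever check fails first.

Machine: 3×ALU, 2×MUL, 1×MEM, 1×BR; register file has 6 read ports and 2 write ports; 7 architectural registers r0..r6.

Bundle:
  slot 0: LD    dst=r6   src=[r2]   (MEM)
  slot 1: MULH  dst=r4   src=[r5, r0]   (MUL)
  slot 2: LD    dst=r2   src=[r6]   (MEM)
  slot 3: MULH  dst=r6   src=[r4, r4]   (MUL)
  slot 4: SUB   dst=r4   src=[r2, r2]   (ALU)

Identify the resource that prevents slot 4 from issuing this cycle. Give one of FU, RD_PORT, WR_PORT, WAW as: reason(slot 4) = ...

reason(slot 4) = WR_PORT

(0) want 1×MEM +1rd +1wr — yes → AL3|MU2|ME0|BR1|rd5|wr1
(1) want 1×MUL +2rd +1wr — yes → AL3|MU1|ME0|BR1|rd3|wr0
(2) want 1×MEM +1rd +1wr — FU → AL3|MU1|ME0|BR1|rd3|wr0
(3) want 1×MUL +1rd +1wr — WR_PORT → AL3|MU1|ME0|BR1|rd3|wr0
(4) want 1×ALU +1rd +1wr — WR_PORT → AL3|MU1|ME0|BR1|rd3|wr0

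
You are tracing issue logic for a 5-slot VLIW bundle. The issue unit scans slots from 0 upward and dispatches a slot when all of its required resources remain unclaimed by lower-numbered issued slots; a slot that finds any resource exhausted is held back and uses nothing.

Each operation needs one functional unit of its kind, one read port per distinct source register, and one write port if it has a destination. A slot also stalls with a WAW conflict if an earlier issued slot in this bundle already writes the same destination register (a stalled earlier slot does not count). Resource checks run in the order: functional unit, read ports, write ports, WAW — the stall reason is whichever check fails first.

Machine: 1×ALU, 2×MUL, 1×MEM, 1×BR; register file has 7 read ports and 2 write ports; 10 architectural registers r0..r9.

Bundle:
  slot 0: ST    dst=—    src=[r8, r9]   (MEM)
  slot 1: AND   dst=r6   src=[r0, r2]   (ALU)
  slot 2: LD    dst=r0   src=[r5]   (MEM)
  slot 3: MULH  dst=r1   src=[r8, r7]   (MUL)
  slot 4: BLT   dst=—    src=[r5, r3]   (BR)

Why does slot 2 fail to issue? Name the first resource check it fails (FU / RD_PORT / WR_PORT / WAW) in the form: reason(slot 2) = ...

#0 MEM src=r8,r9 dispatched  <A:1 Mu:2 Ld:0 B:1 rd:5 wr:2>
#1 ALU src=r0,r2 dispatched  <A:0 Mu:2 Ld:0 B:1 rd:3 wr:1>
#2 MEM src=r5 held:FU  <A:0 Mu:2 Ld:0 B:1 rd:3 wr:1>
#3 MUL src=r8,r7 dispatched  <A:0 Mu:1 Ld:0 B:1 rd:1 wr:0>
#4 BR src=r5,r3 held:RD_PORT  <A:0 Mu:1 Ld:0 B:1 rd:1 wr:0>

reason(slot 2) = FU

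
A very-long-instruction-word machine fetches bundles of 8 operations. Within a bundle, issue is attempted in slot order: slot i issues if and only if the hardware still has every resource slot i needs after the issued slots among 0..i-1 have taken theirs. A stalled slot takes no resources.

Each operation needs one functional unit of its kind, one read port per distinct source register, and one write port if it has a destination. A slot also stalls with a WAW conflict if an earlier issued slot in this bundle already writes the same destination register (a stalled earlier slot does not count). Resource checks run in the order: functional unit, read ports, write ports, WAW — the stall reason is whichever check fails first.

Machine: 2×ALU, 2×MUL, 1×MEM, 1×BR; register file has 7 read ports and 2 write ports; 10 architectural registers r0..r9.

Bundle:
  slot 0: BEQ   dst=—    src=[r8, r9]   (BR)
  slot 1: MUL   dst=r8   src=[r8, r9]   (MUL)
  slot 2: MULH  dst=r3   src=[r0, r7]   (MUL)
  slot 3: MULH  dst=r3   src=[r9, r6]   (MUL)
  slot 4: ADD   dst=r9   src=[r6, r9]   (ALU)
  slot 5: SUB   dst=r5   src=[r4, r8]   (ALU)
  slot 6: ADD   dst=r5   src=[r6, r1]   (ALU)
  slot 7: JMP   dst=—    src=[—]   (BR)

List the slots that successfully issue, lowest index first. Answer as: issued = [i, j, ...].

issued = [0, 1, 2]

slot 0 (BR): ISSUE — free A2,Mu2,Ld1,B0 rp5 wp2
slot 1 (MUL): ISSUE — free A2,Mu1,Ld1,B0 rp3 wp1
slot 2 (MUL): ISSUE — free A2,Mu0,Ld1,B0 rp1 wp0
slot 3 (MUL): stall FU — free A2,Mu0,Ld1,B0 rp1 wp0
slot 4 (ALU): stall RD_PORT — free A2,Mu0,Ld1,B0 rp1 wp0
slot 5 (ALU): stall RD_PORT — free A2,Mu0,Ld1,B0 rp1 wp0
slot 6 (ALU): stall RD_PORT — free A2,Mu0,Ld1,B0 rp1 wp0
slot 7 (BR): stall FU — free A2,Mu0,Ld1,B0 rp1 wp0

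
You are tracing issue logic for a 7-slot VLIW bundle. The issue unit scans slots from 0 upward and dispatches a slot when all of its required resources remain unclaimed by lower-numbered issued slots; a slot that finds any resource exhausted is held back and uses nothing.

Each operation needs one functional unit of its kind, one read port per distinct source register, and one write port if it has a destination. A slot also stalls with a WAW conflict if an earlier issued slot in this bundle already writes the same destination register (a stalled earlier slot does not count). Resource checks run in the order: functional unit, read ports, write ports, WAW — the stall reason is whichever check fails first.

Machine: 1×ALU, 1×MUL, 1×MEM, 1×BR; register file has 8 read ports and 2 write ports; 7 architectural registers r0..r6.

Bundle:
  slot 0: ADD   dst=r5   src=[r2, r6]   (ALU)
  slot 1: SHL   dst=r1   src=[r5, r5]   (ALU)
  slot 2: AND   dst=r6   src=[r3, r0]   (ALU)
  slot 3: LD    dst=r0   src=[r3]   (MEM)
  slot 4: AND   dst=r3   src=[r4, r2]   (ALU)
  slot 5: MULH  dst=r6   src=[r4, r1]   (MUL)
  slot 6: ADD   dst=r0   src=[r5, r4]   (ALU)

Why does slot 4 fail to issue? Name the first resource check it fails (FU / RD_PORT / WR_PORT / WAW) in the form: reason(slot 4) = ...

reason(slot 4) = FU

[0] ALU needs rd=2 wr=1: ok; after: ALU=0 MUL=1 MEM=1 BR=1, R=6, W=1
[1] ALU needs rd=1 wr=1: FU; after: ALU=0 MUL=1 MEM=1 BR=1, R=6, W=1
[2] ALU needs rd=2 wr=1: FU; after: ALU=0 MUL=1 MEM=1 BR=1, R=6, W=1
[3] MEM needs rd=1 wr=1: ok; after: ALU=0 MUL=1 MEM=0 BR=1, R=5, W=0
[4] ALU needs rd=2 wr=1: FU; after: ALU=0 MUL=1 MEM=0 BR=1, R=5, W=0
[5] MUL needs rd=2 wr=1: WR_PORT; after: ALU=0 MUL=1 MEM=0 BR=1, R=5, W=0
[6] ALU needs rd=2 wr=1: FU; after: ALU=0 MUL=1 MEM=0 BR=1, R=5, W=0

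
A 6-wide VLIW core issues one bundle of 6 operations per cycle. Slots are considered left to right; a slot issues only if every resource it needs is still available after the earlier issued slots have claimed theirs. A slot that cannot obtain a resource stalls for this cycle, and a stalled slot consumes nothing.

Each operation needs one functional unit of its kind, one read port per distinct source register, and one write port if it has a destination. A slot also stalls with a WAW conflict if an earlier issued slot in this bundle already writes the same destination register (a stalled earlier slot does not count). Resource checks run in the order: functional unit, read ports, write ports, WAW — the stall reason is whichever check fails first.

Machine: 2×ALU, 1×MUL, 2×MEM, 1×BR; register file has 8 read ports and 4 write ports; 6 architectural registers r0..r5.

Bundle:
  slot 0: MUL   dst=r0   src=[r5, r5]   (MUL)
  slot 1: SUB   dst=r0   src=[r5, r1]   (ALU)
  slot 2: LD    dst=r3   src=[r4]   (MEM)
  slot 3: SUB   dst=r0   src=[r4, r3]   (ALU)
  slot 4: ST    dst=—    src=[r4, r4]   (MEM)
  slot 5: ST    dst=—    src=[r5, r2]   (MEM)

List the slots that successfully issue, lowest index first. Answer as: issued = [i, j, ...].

slot 0 (MUL): ISSUE — free A2,Mu0,Ld2,B1 rp7 wp3
slot 1 (ALU): stall WAW — free A2,Mu0,Ld2,B1 rp7 wp3
slot 2 (MEM): ISSUE — free A2,Mu0,Ld1,B1 rp6 wp2
slot 3 (ALU): stall WAW — free A2,Mu0,Ld1,B1 rp6 wp2
slot 4 (MEM): ISSUE — free A2,Mu0,Ld0,B1 rp5 wp2
slot 5 (MEM): stall FU — free A2,Mu0,Ld0,B1 rp5 wp2

issued = [0, 2, 4]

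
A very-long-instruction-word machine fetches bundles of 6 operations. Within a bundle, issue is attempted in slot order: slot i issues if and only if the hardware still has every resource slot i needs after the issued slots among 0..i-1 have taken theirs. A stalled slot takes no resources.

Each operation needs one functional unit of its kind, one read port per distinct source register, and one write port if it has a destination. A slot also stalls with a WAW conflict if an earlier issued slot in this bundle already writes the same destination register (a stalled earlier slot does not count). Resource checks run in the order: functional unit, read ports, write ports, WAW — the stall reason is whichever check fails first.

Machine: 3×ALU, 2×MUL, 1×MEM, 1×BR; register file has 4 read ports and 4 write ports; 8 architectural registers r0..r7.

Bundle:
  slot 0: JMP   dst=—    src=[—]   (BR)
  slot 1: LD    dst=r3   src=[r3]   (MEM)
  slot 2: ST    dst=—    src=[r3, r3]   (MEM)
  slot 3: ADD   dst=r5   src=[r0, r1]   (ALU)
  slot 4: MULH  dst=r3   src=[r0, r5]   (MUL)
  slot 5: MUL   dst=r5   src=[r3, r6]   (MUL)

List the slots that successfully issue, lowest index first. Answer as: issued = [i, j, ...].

issued = [0, 1, 3]

[0] BR needs rd=0 wr=0: ok; after: ALU=3 MUL=2 MEM=1 BR=0, R=4, W=4
[1] MEM needs rd=1 wr=1: ok; after: ALU=3 MUL=2 MEM=0 BR=0, R=3, W=3
[2] MEM needs rd=1 wr=0: FU; after: ALU=3 MUL=2 MEM=0 BR=0, R=3, W=3
[3] ALU needs rd=2 wr=1: ok; after: ALU=2 MUL=2 MEM=0 BR=0, R=1, W=2
[4] MUL needs rd=2 wr=1: RD_PORT; after: ALU=2 MUL=2 MEM=0 BR=0, R=1, W=2
[5] MUL needs rd=2 wr=1: RD_PORT; after: ALU=2 MUL=2 MEM=0 BR=0, R=1, W=2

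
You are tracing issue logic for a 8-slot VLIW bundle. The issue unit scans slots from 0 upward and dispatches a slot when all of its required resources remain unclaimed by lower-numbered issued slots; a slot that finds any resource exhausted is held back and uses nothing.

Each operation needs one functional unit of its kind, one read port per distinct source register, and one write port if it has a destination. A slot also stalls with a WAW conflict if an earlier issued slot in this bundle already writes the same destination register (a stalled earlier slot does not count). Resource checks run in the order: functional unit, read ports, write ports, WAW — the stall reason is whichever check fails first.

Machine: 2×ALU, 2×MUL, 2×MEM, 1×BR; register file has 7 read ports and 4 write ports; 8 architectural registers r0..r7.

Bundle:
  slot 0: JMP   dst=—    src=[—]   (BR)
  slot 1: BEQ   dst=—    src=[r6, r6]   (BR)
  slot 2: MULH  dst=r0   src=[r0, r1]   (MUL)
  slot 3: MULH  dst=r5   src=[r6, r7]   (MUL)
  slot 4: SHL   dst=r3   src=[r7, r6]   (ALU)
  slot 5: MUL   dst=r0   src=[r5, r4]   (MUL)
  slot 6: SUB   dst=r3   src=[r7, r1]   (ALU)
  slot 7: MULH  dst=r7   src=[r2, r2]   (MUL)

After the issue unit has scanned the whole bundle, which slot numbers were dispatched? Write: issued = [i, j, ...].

issued = [0, 2, 3, 4]

  0. BR ⇒ go  {2A/2Mu/2Ld/0B | 7r 4w}
  1. BR ⇒ no(FU)  {2A/2Mu/2Ld/0B | 7r 4w}
  2. MUL→r0 ⇒ go  {2A/1Mu/2Ld/0B | 5r 3w}
  3. MUL→r5 ⇒ go  {2A/0Mu/2Ld/0B | 3r 2w}
  4. ALU→r3 ⇒ go  {1A/0Mu/2Ld/0B | 1r 1w}
  5. MUL→r0 ⇒ no(FU)  {1A/0Mu/2Ld/0B | 1r 1w}
  6. ALU→r3 ⇒ no(RD_PORT)  {1A/0Mu/2Ld/0B | 1r 1w}
  7. MUL→r7 ⇒ no(FU)  {1A/0Mu/2Ld/0B | 1r 1w}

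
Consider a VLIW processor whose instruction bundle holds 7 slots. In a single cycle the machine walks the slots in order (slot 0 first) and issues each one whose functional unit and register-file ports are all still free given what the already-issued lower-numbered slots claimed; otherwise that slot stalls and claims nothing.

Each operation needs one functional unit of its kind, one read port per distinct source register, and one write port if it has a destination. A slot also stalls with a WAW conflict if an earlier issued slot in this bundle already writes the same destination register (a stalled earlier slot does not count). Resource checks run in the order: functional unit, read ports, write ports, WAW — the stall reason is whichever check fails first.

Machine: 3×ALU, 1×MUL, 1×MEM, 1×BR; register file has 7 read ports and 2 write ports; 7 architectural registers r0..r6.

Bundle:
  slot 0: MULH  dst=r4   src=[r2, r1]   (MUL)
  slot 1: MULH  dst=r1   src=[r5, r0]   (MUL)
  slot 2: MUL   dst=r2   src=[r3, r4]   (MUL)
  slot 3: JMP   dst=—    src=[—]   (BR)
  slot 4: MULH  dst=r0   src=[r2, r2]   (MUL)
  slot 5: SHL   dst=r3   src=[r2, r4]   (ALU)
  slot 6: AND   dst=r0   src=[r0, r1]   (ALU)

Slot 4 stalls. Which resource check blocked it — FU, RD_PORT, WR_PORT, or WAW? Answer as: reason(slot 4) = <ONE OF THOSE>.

reason(slot 4) = FU

#0 MUL src=r2,r1 dispatched  <A:3 Mu:0 Ld:1 B:1 rd:5 wr:1>
#1 MUL src=r5,r0 held:FU  <A:3 Mu:0 Ld:1 B:1 rd:5 wr:1>
#2 MUL src=r3,r4 held:FU  <A:3 Mu:0 Ld:1 B:1 rd:5 wr:1>
#3 BR src=- dispatched  <A:3 Mu:0 Ld:1 B:0 rd:5 wr:1>
#4 MUL src=r2,r2 held:FU  <A:3 Mu:0 Ld:1 B:0 rd:5 wr:1>
#5 ALU src=r2,r4 dispatched  <A:2 Mu:0 Ld:1 B:0 rd:3 wr:0>
#6 ALU src=r0,r1 held:WR_PORT  <A:2 Mu:0 Ld:1 B:0 rd:3 wr:0>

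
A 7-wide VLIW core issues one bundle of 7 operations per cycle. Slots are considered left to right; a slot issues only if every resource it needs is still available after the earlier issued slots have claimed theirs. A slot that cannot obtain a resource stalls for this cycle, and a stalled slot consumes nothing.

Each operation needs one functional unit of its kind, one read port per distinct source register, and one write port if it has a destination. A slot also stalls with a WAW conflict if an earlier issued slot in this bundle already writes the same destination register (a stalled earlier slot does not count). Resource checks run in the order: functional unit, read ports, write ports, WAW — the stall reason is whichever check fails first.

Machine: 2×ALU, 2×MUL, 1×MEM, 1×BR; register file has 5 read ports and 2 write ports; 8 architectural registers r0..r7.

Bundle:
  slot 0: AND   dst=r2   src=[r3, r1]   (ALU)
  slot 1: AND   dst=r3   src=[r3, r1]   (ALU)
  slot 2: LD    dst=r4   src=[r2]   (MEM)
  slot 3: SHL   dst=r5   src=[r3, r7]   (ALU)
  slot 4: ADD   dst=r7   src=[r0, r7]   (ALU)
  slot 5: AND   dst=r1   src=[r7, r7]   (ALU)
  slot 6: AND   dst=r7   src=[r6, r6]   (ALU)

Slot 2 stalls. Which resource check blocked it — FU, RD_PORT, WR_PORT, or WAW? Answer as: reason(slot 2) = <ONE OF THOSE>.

reason(slot 2) = WR_PORT

[0] ALU needs rd=2 wr=1: ok; after: ALU=1 MUL=2 MEM=1 BR=1, R=3, W=1
[1] ALU needs rd=2 wr=1: ok; after: ALU=0 MUL=2 MEM=1 BR=1, R=1, W=0
[2] MEM needs rd=1 wr=1: WR_PORT; after: ALU=0 MUL=2 MEM=1 BR=1, R=1, W=0
[3] ALU needs rd=2 wr=1: FU; after: ALU=0 MUL=2 MEM=1 BR=1, R=1, W=0
[4] ALU needs rd=2 wr=1: FU; after: ALU=0 MUL=2 MEM=1 BR=1, R=1, W=0
[5] ALU needs rd=1 wr=1: FU; after: ALU=0 MUL=2 MEM=1 BR=1, R=1, W=0
[6] ALU needs rd=1 wr=1: FU; after: ALU=0 MUL=2 MEM=1 BR=1, R=1, W=0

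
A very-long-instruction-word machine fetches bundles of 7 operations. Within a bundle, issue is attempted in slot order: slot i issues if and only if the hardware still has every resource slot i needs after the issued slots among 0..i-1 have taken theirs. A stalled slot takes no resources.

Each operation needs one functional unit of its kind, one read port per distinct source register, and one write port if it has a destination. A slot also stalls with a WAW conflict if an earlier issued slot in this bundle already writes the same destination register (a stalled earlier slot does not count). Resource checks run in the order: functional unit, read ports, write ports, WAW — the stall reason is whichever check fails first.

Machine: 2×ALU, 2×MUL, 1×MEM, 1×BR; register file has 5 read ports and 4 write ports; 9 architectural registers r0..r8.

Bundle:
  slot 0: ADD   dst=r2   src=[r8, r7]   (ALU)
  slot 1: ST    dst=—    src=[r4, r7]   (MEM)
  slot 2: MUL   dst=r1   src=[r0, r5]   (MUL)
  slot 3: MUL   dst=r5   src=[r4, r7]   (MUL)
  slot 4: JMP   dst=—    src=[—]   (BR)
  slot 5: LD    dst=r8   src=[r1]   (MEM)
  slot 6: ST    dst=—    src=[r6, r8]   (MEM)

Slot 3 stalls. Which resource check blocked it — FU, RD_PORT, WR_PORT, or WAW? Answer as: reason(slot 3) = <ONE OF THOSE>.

slot 0 (ALU): ISSUE — free A1,Mu2,Ld1,B1 rp3 wp3
slot 1 (MEM): ISSUE — free A1,Mu2,Ld0,B1 rp1 wp3
slot 2 (MUL): stall RD_PORT — free A1,Mu2,Ld0,B1 rp1 wp3
slot 3 (MUL): stall RD_PORT — free A1,Mu2,Ld0,B1 rp1 wp3
slot 4 (BR): ISSUE — free A1,Mu2,Ld0,B0 rp1 wp3
slot 5 (MEM): stall FU — free A1,Mu2,Ld0,B0 rp1 wp3
slot 6 (MEM): stall FU — free A1,Mu2,Ld0,B0 rp1 wp3

reason(slot 3) = RD_PORT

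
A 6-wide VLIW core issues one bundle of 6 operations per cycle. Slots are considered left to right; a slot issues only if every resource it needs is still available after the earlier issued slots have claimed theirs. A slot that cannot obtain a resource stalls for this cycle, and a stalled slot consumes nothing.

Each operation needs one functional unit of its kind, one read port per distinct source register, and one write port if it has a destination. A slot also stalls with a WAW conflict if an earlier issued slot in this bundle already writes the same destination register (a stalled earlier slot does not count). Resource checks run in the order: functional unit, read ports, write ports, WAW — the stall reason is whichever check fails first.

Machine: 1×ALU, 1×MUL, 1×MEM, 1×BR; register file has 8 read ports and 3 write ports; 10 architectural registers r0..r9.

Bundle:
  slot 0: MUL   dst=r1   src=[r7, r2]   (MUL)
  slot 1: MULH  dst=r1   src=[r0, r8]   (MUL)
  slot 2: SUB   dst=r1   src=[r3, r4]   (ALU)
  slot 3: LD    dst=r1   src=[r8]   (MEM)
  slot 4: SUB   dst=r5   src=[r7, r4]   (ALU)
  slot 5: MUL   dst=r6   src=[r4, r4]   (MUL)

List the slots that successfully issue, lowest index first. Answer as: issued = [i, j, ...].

slot 0 (MUL): ISSUE — free A1,Mu0,Ld1,B1 rp6 wp2
slot 1 (MUL): stall FU — free A1,Mu0,Ld1,B1 rp6 wp2
slot 2 (ALU): stall WAW — free A1,Mu0,Ld1,B1 rp6 wp2
slot 3 (MEM): stall WAW — free A1,Mu0,Ld1,B1 rp6 wp2
slot 4 (ALU): ISSUE — free A0,Mu0,Ld1,B1 rp4 wp1
slot 5 (MUL): stall FU — free A0,Mu0,Ld1,B1 rp4 wp1

issued = [0, 4]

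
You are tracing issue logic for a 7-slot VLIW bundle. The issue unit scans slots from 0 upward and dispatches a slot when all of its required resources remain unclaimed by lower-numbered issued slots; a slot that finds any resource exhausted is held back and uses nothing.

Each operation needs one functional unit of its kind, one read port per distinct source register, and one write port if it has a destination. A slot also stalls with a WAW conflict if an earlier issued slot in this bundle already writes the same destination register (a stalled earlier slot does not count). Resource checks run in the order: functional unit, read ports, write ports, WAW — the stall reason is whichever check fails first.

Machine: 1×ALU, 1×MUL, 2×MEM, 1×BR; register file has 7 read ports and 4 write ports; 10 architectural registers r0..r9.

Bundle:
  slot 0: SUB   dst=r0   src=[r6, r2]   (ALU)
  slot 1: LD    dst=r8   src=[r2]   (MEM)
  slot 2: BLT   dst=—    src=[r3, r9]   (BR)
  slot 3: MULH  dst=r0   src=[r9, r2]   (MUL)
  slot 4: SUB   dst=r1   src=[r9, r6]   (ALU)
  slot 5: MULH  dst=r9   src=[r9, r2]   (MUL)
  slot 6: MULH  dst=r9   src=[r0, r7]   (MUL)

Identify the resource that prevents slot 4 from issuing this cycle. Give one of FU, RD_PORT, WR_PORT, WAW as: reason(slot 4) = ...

reason(slot 4) = FU

  0. ALU→r0 ⇒ go  {0A/1Mu/2Ld/1B | 5r 3w}
  1. MEM→r8 ⇒ go  {0A/1Mu/1Ld/1B | 4r 2w}
  2. BR ⇒ go  {0A/1Mu/1Ld/0B | 2r 2w}
  3. MUL→r0 ⇒ no(WAW)  {0A/1Mu/1Ld/0B | 2r 2w}
  4. ALU→r1 ⇒ no(FU)  {0A/1Mu/1Ld/0B | 2r 2w}
  5. MUL→r9 ⇒ go  {0A/0Mu/1Ld/0B | 0r 1w}
  6. MUL→r9 ⇒ no(FU)  {0A/0Mu/1Ld/0B | 0r 1w}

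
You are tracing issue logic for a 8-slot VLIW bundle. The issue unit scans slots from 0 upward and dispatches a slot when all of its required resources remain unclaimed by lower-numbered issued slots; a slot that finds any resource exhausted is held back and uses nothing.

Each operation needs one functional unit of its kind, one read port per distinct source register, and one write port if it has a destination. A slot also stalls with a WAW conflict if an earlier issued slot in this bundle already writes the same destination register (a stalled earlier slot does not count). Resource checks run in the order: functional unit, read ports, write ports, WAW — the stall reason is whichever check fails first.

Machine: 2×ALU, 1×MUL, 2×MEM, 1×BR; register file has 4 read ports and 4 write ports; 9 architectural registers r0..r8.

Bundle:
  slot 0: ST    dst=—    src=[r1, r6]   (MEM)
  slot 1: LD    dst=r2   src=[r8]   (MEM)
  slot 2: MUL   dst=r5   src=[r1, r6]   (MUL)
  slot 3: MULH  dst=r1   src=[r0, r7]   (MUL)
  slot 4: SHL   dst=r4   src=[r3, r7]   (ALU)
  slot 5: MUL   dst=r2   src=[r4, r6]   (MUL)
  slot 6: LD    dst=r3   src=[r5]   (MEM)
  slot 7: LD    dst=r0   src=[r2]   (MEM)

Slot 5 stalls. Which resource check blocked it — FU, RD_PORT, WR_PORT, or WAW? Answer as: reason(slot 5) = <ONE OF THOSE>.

reason(slot 5) = RD_PORT

#0 MEM src=r1,r6 dispatched  <A:2 Mu:1 Ld:1 B:1 rd:2 wr:4>
#1 MEM src=r8 dispatched  <A:2 Mu:1 Ld:0 B:1 rd:1 wr:3>
#2 MUL src=r1,r6 held:RD_PORT  <A:2 Mu:1 Ld:0 B:1 rd:1 wr:3>
#3 MUL src=r0,r7 held:RD_PORT  <A:2 Mu:1 Ld:0 B:1 rd:1 wr:3>
#4 ALU src=r3,r7 held:RD_PORT  <A:2 Mu:1 Ld:0 B:1 rd:1 wr:3>
#5 MUL src=r4,r6 held:RD_PORT  <A:2 Mu:1 Ld:0 B:1 rd:1 wr:3>
#6 MEM src=r5 held:FU  <A:2 Mu:1 Ld:0 B:1 rd:1 wr:3>
#7 MEM src=r2 held:FU  <A:2 Mu:1 Ld:0 B:1 rd:1 wr:3>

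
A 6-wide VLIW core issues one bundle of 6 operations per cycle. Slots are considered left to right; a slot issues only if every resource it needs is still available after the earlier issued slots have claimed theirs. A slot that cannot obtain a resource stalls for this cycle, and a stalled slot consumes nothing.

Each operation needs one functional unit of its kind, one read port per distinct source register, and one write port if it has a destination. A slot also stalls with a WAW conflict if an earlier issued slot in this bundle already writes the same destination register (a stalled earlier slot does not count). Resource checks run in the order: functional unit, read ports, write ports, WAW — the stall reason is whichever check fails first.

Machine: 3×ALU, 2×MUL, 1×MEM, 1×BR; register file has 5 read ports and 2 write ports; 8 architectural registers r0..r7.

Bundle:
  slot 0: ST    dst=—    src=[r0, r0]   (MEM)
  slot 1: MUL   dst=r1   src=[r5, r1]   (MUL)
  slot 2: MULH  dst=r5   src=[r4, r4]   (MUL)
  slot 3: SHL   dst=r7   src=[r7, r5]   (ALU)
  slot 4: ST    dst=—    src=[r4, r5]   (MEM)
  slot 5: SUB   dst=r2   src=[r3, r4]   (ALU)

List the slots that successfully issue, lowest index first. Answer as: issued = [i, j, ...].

issued = [0, 1, 2]

[0] MEM needs rd=1 wr=0: ok; after: ALU=3 MUL=2 MEM=0 BR=1, R=4, W=2
[1] MUL needs rd=2 wr=1: ok; after: ALU=3 MUL=1 MEM=0 BR=1, R=2, W=1
[2] MUL needs rd=1 wr=1: ok; after: ALU=3 MUL=0 MEM=0 BR=1, R=1, W=0
[3] ALU needs rd=2 wr=1: RD_PORT; after: ALU=3 MUL=0 MEM=0 BR=1, R=1, W=0
[4] MEM needs rd=2 wr=0: FU; after: ALU=3 MUL=0 MEM=0 BR=1, R=1, W=0
[5] ALU needs rd=2 wr=1: RD_PORT; after: ALU=3 MUL=0 MEM=0 BR=1, R=1, W=0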